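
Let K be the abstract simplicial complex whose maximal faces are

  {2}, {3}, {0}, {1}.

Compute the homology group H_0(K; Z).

H_0 = Z^4.

Order the vertices as 0 < 1 < 2 < 3. Listing each simplex with vertices in this order, K has dimension 0 with simplices:

  0-simplices (4): [0], [1], [2], [3]

Hence C_0 ≅ Z^4.

From H_k ≅ ker(∂_k) / im(∂_{k+1}) we obtain:

  H_0: rank C_0 − rank ∂_1 = 4 − 0 = 4, and there is no ∂_1, so H_0 ≅ Z^4.

(K is a triangulation of a set of 4 points.)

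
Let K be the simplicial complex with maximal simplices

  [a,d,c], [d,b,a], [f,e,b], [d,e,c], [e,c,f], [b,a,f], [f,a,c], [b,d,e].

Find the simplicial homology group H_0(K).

H_0 = Z.

Take the total order a < b < c < d < e < f on the vertex set. Then K (dimension 2) consists of the simplices:

  0-simplices (6): a, b, c, d, e, f
  1-simplices (12): ab, ac, ad, af, bd, be, bf, cd, ce, cf, de, ef
  2-simplices (8): abd, abf, acd, acf, bde, bef, cde, cef

so the chain groups are C_0 ≅ Z^6, C_1 ≅ Z^12, C_2 ≅ Z^8.

Boundary ∂_1: C_1 → C_0 maps an edge to its endpoints' difference, ∂[p,q] = q − p. For instance
  ∂ac = c − a.
As a 6×12 matrix over Z this has rank 5, with invariant factors (1,1,1,1,1).

Boundary ∂_2: C_2 → C_1 sends each 2-simplex [p,q,r] to [q,r] − [p,r] + [p,q]. For instance
  ∂cde = de − ce + cd,
  ∂abf = bf − af + ab.
This gives a 12×8 integer matrix of rank 7; reducing to Smith normal form yields diagonal entries (1,1,1,1,1,1,1).

Now H_k = ker ∂_k / im ∂_{k+1}, so:

  H_0: rank C_0 − rank ∂_1 = 6 − 5 = 1, and the invariant factors of ∂_1 are all 1, so H_0 = Z.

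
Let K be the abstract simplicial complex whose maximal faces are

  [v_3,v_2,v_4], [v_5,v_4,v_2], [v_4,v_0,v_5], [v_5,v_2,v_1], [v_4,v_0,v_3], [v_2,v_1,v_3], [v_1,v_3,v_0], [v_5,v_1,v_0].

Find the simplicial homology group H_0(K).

Order the vertices as v_0 < v_1 < v_2 < v_3 < v_4 < v_5. Listing each simplex with vertices in this order, K has dimension 2 with simplices:

  0-simplices (6): [v_0], [v_1], [v_2], [v_3], [v_4], [v_5]
  1-simplices (12): [v_0,v_1], [v_0,v_3], [v_0,v_4], [v_0,v_5], [v_1,v_2], [v_1,v_3], [v_1,v_5], [v_2,v_3], [v_2,v_4], [v_2,v_5], [v_3,v_4], [v_4,v_5]
  2-simplices (8): [v_0,v_1,v_3], [v_0,v_1,v_5], [v_0,v_3,v_4], [v_0,v_4,v_5], [v_1,v_2,v_3], [v_1,v_2,v_5], [v_2,v_3,v_4], [v_2,v_4,v_5]

Hence C_0 ≅ Z^6, C_1 ≅ Z^12, C_2 ≅ Z^8.

Boundary ∂_1: C_1 → C_0 maps an edge to its endpoints' difference, ∂[p,q] = q − p. For instance
  ∂[v_4,v_5] = [v_5] − [v_4].
The resulting 6×12 matrix has rank 5, and its Smith normal form has invariant factors (1,1,1,1,1).

Boundary ∂_2: C_2 → C_1 sends each 2-simplex [p,q,r] to [q,r] − [p,r] + [p,q]. For instance
  ∂[v_1,v_2,v_3] = [v_2,v_3] − [v_1,v_3] + [v_1,v_2],
  ∂[v_0,v_3,v_4] = [v_3,v_4] − [v_0,v_4] + [v_0,v_3].
The resulting 12×8 matrix has rank 7, and its Smith normal form has invariant factors (1,1,1,1,1,1,1).

Reading off H_k = ker ∂_k / im ∂_{k+1}:

  H_0: rank C_0 − rank ∂_1 = 6 − 5 = 1, and the invariant factors of ∂_1 are all 1, so H_0 ≅ Z.

(K is a triangulation of the 2-sphere S^2.)

H_0 ≅ Z.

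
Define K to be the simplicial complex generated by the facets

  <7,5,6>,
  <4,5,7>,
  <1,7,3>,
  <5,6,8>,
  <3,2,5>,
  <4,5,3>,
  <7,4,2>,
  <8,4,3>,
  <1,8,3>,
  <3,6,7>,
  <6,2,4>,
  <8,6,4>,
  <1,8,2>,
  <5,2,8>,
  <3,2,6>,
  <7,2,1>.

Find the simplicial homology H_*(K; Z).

Take the total order 1 < 2 < 3 < 4 < 5 < 6 < 7 < 8 on the vertex set. Then K (dimension 2) consists of the simplices:

  0-simplices (8): [1], [2], [3], [4], [5], [6], [7], [8]
  1-simplices (24): (24 of them)
  2-simplices (16): [1,2,7], [1,2,8], [1,3,7], [1,3,8], [2,3,5], [2,3,6], [2,4,6], [2,4,7], [2,5,8], [3,4,5], [3,4,8], [3,6,7], [4,5,7], [4,6,8], [5,6,7], [5,6,8]

Hence C_0 ≅ Z^8, C_1 ≅ Z^24, C_2 ≅ Z^16.

The boundary map ∂_1: C_1 → C_0 maps an edge to its endpoints' difference, ∂[p,q] = q − p. For instance
  ∂[3,8] = [8] − [3].
The resulting 8×24 matrix has rank 7, and its Smith normal form has invariant factors (1,1,1,1,1,1,1).

Boundary ∂_2: C_2 → C_1 sends each 2-simplex [p,q,r] to [q,r] − [p,r] + [p,q]. For instance
  ∂[3,6,7] = [6,7] − [3,7] + [3,6],
  ∂[2,3,6] = [3,6] − [2,6] + [2,3].
As a 24×16 matrix over Z this has rank 15, with invariant factors (1,1,1,1,1,1,1,1,1,1,1,1,1,1,1).

Now H_k = ker ∂_k / im ∂_{k+1}, so:

  H_0: rank C_0 − rank ∂_1 = 8 − 7 = 1, and the invariant factors of ∂_1 are all 1, so H_0 ≅ Z.
  H_1: rank ker ∂_1 − rank ∂_2 = (24 − 7) − 15 = 2, and the invariant factors of ∂_2 are all 1, so H_1 ≅ Z^2.
  H_2: rank ker ∂_2 − rank ∂_3 = (16 − 15) − 0 = 1, and there is no ∂_3, so H_2 ≅ Z.

(K is a triangulation of the torus T^2.)

H_0 = Z,  H_1 = Z^2,  H_2 = Z.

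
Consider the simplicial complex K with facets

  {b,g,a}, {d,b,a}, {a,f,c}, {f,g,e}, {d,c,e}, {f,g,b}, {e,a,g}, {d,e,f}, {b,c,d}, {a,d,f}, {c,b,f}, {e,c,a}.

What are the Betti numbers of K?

Fix the vertex order a < b < c < d < e < f < g and write every simplex with vertices in increasing order. Then dim K = 2 and the simplices of K are:

  0-simplices (7): a, b, c, d, e, f, g
  1-simplices (18): ab, ac, ad, ae, af, ag, bc, bd, bf, bg, cd, ce, cf, de, df, ef, eg, fg
  2-simplices (12): abd, abg, ace, acf, adf, aeg, bcd, bcf, bfg, cde, def, efg

Hence C_0 ≅ Z^7, C_1 ≅ Z^18, C_2 ≅ Z^12.

∂_1: C_1 → C_0 maps an edge to its endpoints' difference, ∂[p,q] = q − p. For instance
  ∂ce = e − c.
The resulting 7×18 matrix has rank 6, and its Smith normal form has invariant factors (1,1,1,1,1,1).

Boundary ∂_2: C_2 → C_1 acts by ∂[p,q,r] = [q,r] − [p,r] + [p,q]. For instance
  ∂abd = bd − ad + ab,
  ∂cde = de − ce + cd.
The resulting 18×12 matrix has rank 12, and its Smith normal form has invariant factors (1,1,1,1,1,1,1,1,1,1,1,2).

Now H_k = ker ∂_k / im ∂_{k+1}, so:

  H_0: rank C_0 − rank ∂_1 = 7 − 6 = 1, and the invariant factors of ∂_1 are all 1, so H_0 = Z.
  H_1: rank ker ∂_1 − rank ∂_2 = (18 − 6) − 12 = 0, and ∂_2 has invariant factor 2 > 1, so H_1 = Z/2Z.
  H_2: rank ker ∂_2 − rank ∂_3 = (12 − 12) − 0 = 0, and there is no ∂_3, so H_2 = 0.

As a check, the Euler characteristic is 7 − 18 + 12 = 1, which agrees with 1 − 0 + 0 = 1.

Hence the Betti numbers are b_0 = 1, b_1 = 0, b_2 = 0.

b_0 = 1, b_1 = 0, b_2 = 0.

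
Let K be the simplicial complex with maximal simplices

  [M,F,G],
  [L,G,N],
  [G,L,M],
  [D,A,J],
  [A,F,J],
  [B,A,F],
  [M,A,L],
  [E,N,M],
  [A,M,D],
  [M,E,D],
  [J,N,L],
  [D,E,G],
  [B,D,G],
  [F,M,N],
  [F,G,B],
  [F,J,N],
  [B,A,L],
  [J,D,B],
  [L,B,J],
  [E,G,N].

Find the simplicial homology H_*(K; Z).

H_0 ≅ Z,  H_1 ≅ Z ⊕ Z/2Z,  H_2 = 0.

Take the total order A < B < D < E < F < G < J < L < M < N on the vertex set. Then K (dimension 2) consists of the simplices:

  0-simplices (10): A, B, D, E, F, G, J, L, M, N
  1-simplices (30): AB, AD, AF, AJ, AL, AM, BD, BF, BG, BJ, BL, DE, DG, DJ, DM, EG, EM, EN, FG, FJ, FM, FN, GL, GM, GN, JL, JN, LM, LN, MN
  2-simplices (20): ABF, ABL, ADJ, ADM, AFJ, ALM, BDG, BDJ, BFG, BJL, DEG, DEM, EGN, EMN, FGM, FJN, FMN, GLM, GLN, JLN

giving chain groups C_0 ≅ Z^10, C_1 ≅ Z^30, C_2 ≅ Z^20.

The boundary map ∂_1: C_1 → C_0 maps an edge to its endpoints' difference, ∂[p,q] = q − p. For instance
  ∂FM = M − F.
This gives a 10×30 integer matrix of rank 9; reducing to Smith normal form yields diagonal entries (1,1,1,1,1,1,1,1,1).

∂_2: C_2 → C_1 maps a triangle to the signed sum of its edges. For instance
  ∂EMN = MN − EN + EM,
  ∂AFJ = FJ − AJ + AF.
This gives a 30×20 integer matrix of rank 20; reducing to Smith normal form yields diagonal entries (1,1,1,1,1,1,1,1,1,1,1,1,1,1,1,1,1,1,1,2).

Now H_k = ker ∂_k / im ∂_{k+1}, so:

  H_0: rank C_0 − rank ∂_1 = 10 − 9 = 1, and the invariant factors of ∂_1 are all 1, so H_0 = Z.
  H_1: rank ker ∂_1 − rank ∂_2 = (30 − 9) − 20 = 1, and ∂_2 has invariant factor 2 > 1, so H_1 = Z ⊕ Z/2Z.
  H_2: rank ker ∂_2 − rank ∂_3 = (20 − 20) − 0 = 0, and there is no ∂_3, so H_2 = 0.

(K is a triangulation of the Klein bottle.)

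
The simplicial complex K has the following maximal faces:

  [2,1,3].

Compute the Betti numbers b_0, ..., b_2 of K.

b_0 = 1, b_1 = 0, b_2 = 0.

Take the total order 1 < 2 < 3 on the vertex set. Then K (dimension 2) consists of the simplices:

  0-simplices (3): [1], [2], [3]
  1-simplices (3): [1,2], [1,3], [2,3]
  2-simplices (1): [1,2,3]

Hence C_0 ≅ Z^3, C_1 ≅ Z^3, C_2 ≅ Z^1.

∂_1: C_1 → C_0 sends each edge [p,q] (with p < q) to q − p. For instance
  ∂[2,3] = [3] − [2].
The 3×3 boundary matrix has rank 2 and Smith normal form diag(1,1).

Boundary ∂_2: C_2 → C_1 sends each 2-simplex [p,q,r] to [q,r] − [p,r] + [p,q]. For instance
  ∂[1,2,3] = [2,3] − [1,3] + [1,2].
This gives a 3×1 integer matrix of rank 1; reducing to Smith normal form yields diagonal entries (1).

Reading off H_k = ker ∂_k / im ∂_{k+1}:

  H_0: rank C_0 − rank ∂_1 = 3 − 2 = 1, and the invariant factors of ∂_1 are all 1, so H_0 ≅ Z.
  H_1: rank ker ∂_1 − rank ∂_2 = (3 − 2) − 1 = 0, and the invariant factors of ∂_2 are all 1, so H_1 ≅ 0.
  H_2: rank ker ∂_2 − rank ∂_3 = (1 − 1) − 0 = 0, and there is no ∂_3, so H_2 ≅ 0.

As a check, the Euler characteristic is 3 − 3 + 1 = 1, which agrees with 1 − 0 + 0 = 1.

Hence the Betti numbers are b_0 = 1, b_1 = 0, b_2 = 0.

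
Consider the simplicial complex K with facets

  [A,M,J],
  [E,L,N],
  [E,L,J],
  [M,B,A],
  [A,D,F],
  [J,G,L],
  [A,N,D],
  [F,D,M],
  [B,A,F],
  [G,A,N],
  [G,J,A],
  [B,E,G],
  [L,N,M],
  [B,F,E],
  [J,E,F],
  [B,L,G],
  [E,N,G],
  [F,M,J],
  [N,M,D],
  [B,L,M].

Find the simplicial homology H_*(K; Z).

H_0 = Z,  H_1 = Z ⊕ Z/2,  H_2 = 0.

K has 10 vertices, 30 edges, 20 triangles.
rank ∂_0 = 0, rank ∂_1 = 9 ⇒ b_0 = 10 − 0 − 9 = 1; all invariant factors of ∂_1 are 1 so no torsion. So H_0 = Z.
rank ∂_1 = 9, rank ∂_2 = 20 ⇒ b_1 = 30 − 9 − 20 = 1; ∂_2 has invariant factor(s) [2] giving torsion. So H_1 = Z ⊕ Z/2.
rank ∂_2 = 20, rank ∂_3 = 0 ⇒ b_2 = 20 − 20 − 0 = 0. So H_2 = 0.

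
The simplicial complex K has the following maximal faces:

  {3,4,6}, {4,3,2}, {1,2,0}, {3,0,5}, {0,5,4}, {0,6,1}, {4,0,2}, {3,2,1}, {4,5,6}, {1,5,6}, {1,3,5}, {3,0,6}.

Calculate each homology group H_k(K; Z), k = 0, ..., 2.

Order the vertices as 0 < 1 < 2 < 3 < 4 < 5 < 6. Listing each simplex with vertices in this order, K has dimension 2 with simplices:

  0-simplices (7): [0], [1], [2], [3], [4], [5], [6]
  1-simplices (18): [0,1], [0,2], [0,3], [0,4], [0,5], [0,6], [1,2], [1,3], [1,5], [1,6], [2,3], [2,4], [3,4], [3,5], [3,6], [4,5], [4,6], [5,6]
  2-simplices (12): [0,1,2], [0,1,6], [0,2,4], [0,3,5], [0,3,6], [0,4,5], [1,2,3], [1,3,5], [1,5,6], [2,3,4], [3,4,6], [4,5,6]

giving chain groups C_0 ≅ Z^7, C_1 ≅ Z^18, C_2 ≅ Z^12.

The boundary map ∂_1: C_1 → C_0 sends each edge [p,q] (with p < q) to q − p.
This gives a 7×18 integer matrix of rank 6; reducing to Smith normal form yields diagonal entries (1,1,1,1,1,1).

∂_2: C_2 → C_1 acts by ∂[p,q,r] = [q,r] − [p,r] + [p,q]. For instance
  ∂[0,1,6] = [1,6] − [0,6] + [0,1],
  ∂[0,3,6] = [3,6] − [0,6] + [0,3].
As a 18×12 matrix over Z this has rank 12, with invariant factors (1,1,1,1,1,1,1,1,1,1,1,2).

Now H_k = ker ∂_k / im ∂_{k+1}, so:

  H_0: rank C_0 − rank ∂_1 = 7 − 6 = 1, and the invariant factors of ∂_1 are all 1, so H_0 ≅ Z.
  H_1: rank ker ∂_1 − rank ∂_2 = (18 − 6) − 12 = 0, and ∂_2 has invariant factor 2 > 1, so H_1 ≅ Z/2.
  H_2: rank ker ∂_2 − rank ∂_3 = (12 − 12) − 0 = 0, and there is no ∂_3, so H_2 ≅ 0.

(K is a triangulation of the real projective plane RP^2.)

H_0 ≅ Z,  H_1 ≅ Z/2,  H_2 = 0.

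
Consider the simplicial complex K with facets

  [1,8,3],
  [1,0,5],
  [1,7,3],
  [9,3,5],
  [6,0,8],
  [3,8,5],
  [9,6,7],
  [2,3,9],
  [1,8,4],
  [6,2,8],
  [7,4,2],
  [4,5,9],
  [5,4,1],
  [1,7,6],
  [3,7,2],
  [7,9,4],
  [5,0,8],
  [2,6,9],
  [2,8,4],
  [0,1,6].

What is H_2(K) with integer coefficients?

Order the vertices as 0 < 1 < 2 < 3 < 4 < 5 < 6 < 7 < 8 < 9. Listing each simplex with vertices in this order, K has dimension 2 with simplices:

  0-simplices (10): [0], [1], [2], [3], [4], [5], [6], [7], [8], [9]
  1-simplices (30): (30 of them)
  2-simplices (20): (20 of them)

giving chain groups C_0 ≅ Z^10, C_1 ≅ Z^30, C_2 ≅ Z^20.

The boundary map ∂_1: C_1 → C_0 maps an edge to its endpoints' difference, ∂[p,q] = q − p.
The resulting 10×30 matrix has rank 9, and its Smith normal form has invariant factors (1,1,1,1,1,1,1,1,1).

The boundary map ∂_2: C_2 → C_1 acts by ∂[p,q,r] = [q,r] − [p,r] + [p,q]. For instance
  ∂[2,4,7] = [4,7] − [2,7] + [2,4],
  ∂[1,4,5] = [4,5] − [1,5] + [1,4].
As a 30×20 matrix over Z this has rank 20, with invariant factors (1,1,1,1,1,1,1,1,1,1,1,1,1,1,1,1,1,1,1,2).

Computing H_k = (kernel of ∂_k) / (image of ∂_{k+1}):

  H_2: rank ker ∂_2 − rank ∂_3 = (20 − 20) − 0 = 0, and there is no ∂_3, so H_2 = 0.

H_2 ≅ 0.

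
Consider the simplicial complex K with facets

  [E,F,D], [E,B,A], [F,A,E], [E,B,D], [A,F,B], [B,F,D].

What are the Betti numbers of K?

We work with the vertex ordering A < B < D < E < F. The simplices of K, each written with vertices in increasing order, are:

  0-simplices (5): A, B, D, E, F
  1-simplices (9): AB, AE, AF, BD, BE, BF, DE, DF, EF
  2-simplices (6): ABE, ABF, AEF, BDE, BDF, DEF

giving chain groups C_0 ≅ Z^5, C_1 ≅ Z^9, C_2 ≅ Z^6.

Boundary ∂_1: C_1 → C_0 maps an edge to its endpoints' difference, ∂[p,q] = q − p. For instance
  ∂DF = F − D.
The resulting 5×9 matrix has rank 4, and its Smith normal form has invariant factors (1,1,1,1).

The boundary map ∂_2: C_2 → C_1 acts by ∂[p,q,r] = [q,r] − [p,r] + [p,q]. For instance
  ∂BDF = DF − BF + BD,
  ∂DEF = EF − DF + DE.
The resulting 9×6 matrix has rank 5, and its Smith normal form has invariant factors (1,1,1,1,1).

Computing H_k = (kernel of ∂_k) / (image of ∂_{k+1}):

  H_0: rank C_0 − rank ∂_1 = 5 − 4 = 1, and the invariant factors of ∂_1 are all 1, so H_0 = Z.
  H_1: rank ker ∂_1 − rank ∂_2 = (9 − 4) − 5 = 0, and the invariant factors of ∂_2 are all 1, so H_1 = 0.
  H_2: rank ker ∂_2 − rank ∂_3 = (6 − 5) − 0 = 1, and there is no ∂_3, so H_2 = Z.

As a check, the Euler characteristic is 5 − 9 + 6 = 2, which agrees with 1 − 0 + 1 = 2.

Hence the Betti numbers are b_0 = 1, b_1 = 0, b_2 = 1.

b_0 = 1, b_1 = 0, b_2 = 1.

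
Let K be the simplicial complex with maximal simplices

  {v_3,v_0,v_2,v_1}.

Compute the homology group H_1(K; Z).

H_1 ≅ 0.

Order the vertices as v_0 < v_1 < v_2 < v_3. Listing each simplex with vertices in this order, K has dimension 3 with simplices:

  0-simplices (4): [v_0], [v_1], [v_2], [v_3]
  1-simplices (6): [v_0,v_1], [v_0,v_2], [v_0,v_3], [v_1,v_2], [v_1,v_3], [v_2,v_3]
  2-simplices (4): [v_0,v_1,v_2], [v_0,v_1,v_3], [v_0,v_2,v_3], [v_1,v_2,v_3]
  3-simplices (1): [v_0,v_1,v_2,v_3]

so the chain groups are C_0 ≅ Z^4, C_1 ≅ Z^6, C_2 ≅ Z^4, C_3 ≅ Z^1.

Boundary ∂_1: C_1 → C_0 is given by ∂[p,q] = [q] − [p].
As a 4×6 matrix over Z this has rank 3, with invariant factors (1,1,1).

Boundary ∂_2: C_2 → C_1 acts by ∂[p,q,r] = [q,r] − [p,r] + [p,q]. For instance
  ∂[v_0,v_1,v_3] = [v_1,v_3] − [v_0,v_3] + [v_0,v_1],
  ∂[v_0,v_1,v_2] = [v_1,v_2] − [v_0,v_2] + [v_0,v_1].
As a 6×4 matrix over Z this has rank 3, with invariant factors (1,1,1).

∂_3: C_3 → C_2 sends each 3-simplex σ to the alternating sum Σ_i (−1)^i (σ with its i-th vertex removed). For instance
  ∂[v_0,v_1,v_2,v_3] = [v_1,v_2,v_3] − [v_0,v_2,v_3] + [v_0,v_1,v_3] − [v_0,v_1,v_2].
The 4×1 boundary matrix has rank 1 and Smith normal form diag(1).

Reading off H_k = ker ∂_k / im ∂_{k+1}:

  H_1: rank ker ∂_1 − rank ∂_2 = (6 − 3) − 3 = 0, and the invariant factors of ∂_2 are all 1, so H_1 ≅ 0.

(K is a triangulation of the 3-simplex.)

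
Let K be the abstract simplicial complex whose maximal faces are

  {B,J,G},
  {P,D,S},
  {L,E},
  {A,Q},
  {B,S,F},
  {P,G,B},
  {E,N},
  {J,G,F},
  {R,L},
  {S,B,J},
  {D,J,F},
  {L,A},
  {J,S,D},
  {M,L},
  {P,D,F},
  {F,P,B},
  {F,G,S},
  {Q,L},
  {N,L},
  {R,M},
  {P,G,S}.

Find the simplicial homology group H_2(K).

Fix the vertex order A < B < D < E < F < G < J < L < M < N < P < Q < R < S and write every simplex with vertices in increasing order. Then dim K = 2 and the simplices of K are:

  0-simplices (14): A, B, D, E, F, G, J, L, M, N, P, Q, R, S
  1-simplices (27): AL, AQ, BF, BG, BJ, BP, BS, DF, DJ, DP, DS, EL, EN, FG, FJ, FP, FS, GJ, GP, GS, JS, LM, LN, LQ, LR, MR, PS
  2-simplices (12): BFP, BFS, BGJ, BGP, BJS, DFJ, DFP, DJS, DPS, FGJ, FGS, GPS

Hence C_0 ≅ Z^14, C_1 ≅ Z^27, C_2 ≅ Z^12.

∂_1: C_1 → C_0 maps an edge to its endpoints' difference, ∂[p,q] = q − p.
As a 14×27 matrix over Z this has rank 12, with invariant factors (1,1,1,1,1,1,1,1,1,1,1,1).

∂_2: C_2 → C_1 sends each 2-simplex [p,q,r] to [q,r] − [p,r] + [p,q]. For instance
  ∂BGJ = GJ − BJ + BG,
  ∂FGJ = GJ − FJ + FG.
This gives a 27×12 integer matrix of rank 12; reducing to Smith normal form yields diagonal entries (1,1,1,1,1,1,1,1,1,1,1,2).

Reading off H_k = ker ∂_k / im ∂_{k+1}:

  H_2: rank ker ∂_2 − rank ∂_3 = (12 − 12) − 0 = 0, and there is no ∂_3, so H_2 ≅ 0.

(K is a triangulation of the disjoint union of a wedge of 3 circles and the real projective plane RP^2.)

H_2 = 0.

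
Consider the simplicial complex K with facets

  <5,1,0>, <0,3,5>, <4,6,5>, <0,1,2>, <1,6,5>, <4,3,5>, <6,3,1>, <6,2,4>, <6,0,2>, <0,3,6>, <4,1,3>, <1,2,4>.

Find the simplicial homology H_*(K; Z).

H_0 ≅ Z,  H_1 ≅ Z/2Z,  H_2 = 0.

Take the total order 0 < 1 < 2 < 3 < 4 < 5 < 6 on the vertex set. Then K (dimension 2) consists of the simplices:

  0-simplices (7): [0], [1], [2], [3], [4], [5], [6]
  1-simplices (18): [0,1], [0,2], [0,3], [0,5], [0,6], [1,2], [1,3], [1,4], [1,5], [1,6], [2,4], [2,6], [3,4], [3,5], [3,6], [4,5], [4,6], [5,6]
  2-simplices (12): [0,1,2], [0,1,5], [0,2,6], [0,3,5], [0,3,6], [1,2,4], [1,3,4], [1,3,6], [1,5,6], [2,4,6], [3,4,5], [4,5,6]

giving chain groups C_0 ≅ Z^7, C_1 ≅ Z^18, C_2 ≅ Z^12.

The boundary map ∂_1: C_1 → C_0 is given by ∂[p,q] = [q] − [p].
This gives a 7×18 integer matrix of rank 6; reducing to Smith normal form yields diagonal entries (1,1,1,1,1,1).

Boundary ∂_2: C_2 → C_1 acts by ∂[p,q,r] = [q,r] − [p,r] + [p,q]. For instance
  ∂[0,3,5] = [3,5] − [0,5] + [0,3],
  ∂[1,5,6] = [5,6] − [1,6] + [1,5].
The 18×12 boundary matrix has rank 12 and Smith normal form diag(1,1,1,1,1,1,1,1,1,1,1,2).

Now H_k = ker ∂_k / im ∂_{k+1}, so:

  H_0: rank C_0 − rank ∂_1 = 7 − 6 = 1, and the invariant factors of ∂_1 are all 1, so H_0 ≅ Z.
  H_1: rank ker ∂_1 − rank ∂_2 = (18 − 6) − 12 = 0, and ∂_2 has invariant factor 2 > 1, so H_1 ≅ Z/2Z.
  H_2: rank ker ∂_2 − rank ∂_3 = (12 − 12) − 0 = 0, and there is no ∂_3, so H_2 ≅ 0.

(K is a triangulation of the real projective plane RP^2.)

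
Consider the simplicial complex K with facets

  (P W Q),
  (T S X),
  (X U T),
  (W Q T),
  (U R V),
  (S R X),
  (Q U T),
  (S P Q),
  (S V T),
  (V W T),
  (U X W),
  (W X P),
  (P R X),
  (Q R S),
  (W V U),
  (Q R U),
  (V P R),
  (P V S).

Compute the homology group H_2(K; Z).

We work with the vertex ordering P < Q < R < S < T < U < V < W < X. The simplices of K, each written with vertices in increasing order, are:

  0-simplices (9): P, Q, R, S, T, U, V, W, X
  1-simplices (27): PQ, PR, PS, PV, PW, PX, QR, QS, QT, QU, QW, RS, RU, RV, RX, ST, SV, SX, TU, TV, TW, TX, UV, UW, UX, VW, WX
  2-simplices (18): PQS, PQW, PRV, PRX, PSV, PWX, QRS, QRU, QTU, QTW, RSX, RUV, STV, STX, TUX, TVW, UVW, UWX

giving chain groups C_0 ≅ Z^9, C_1 ≅ Z^27, C_2 ≅ Z^18.

∂_1: C_1 → C_0 is given by ∂[p,q] = [q] − [p]. For instance
  ∂VW = W − V.
As a 9×27 matrix over Z this has rank 8, with invariant factors (1,1,1,1,1,1,1,1).

The boundary map ∂_2: C_2 → C_1 maps a triangle to the signed sum of its edges. For instance
  ∂PRX = RX − PX + PR,
  ∂RSX = SX − RX + RS.
As a 27×18 matrix over Z this has rank 18, with invariant factors (1,1,1,1,1,1,1,1,1,1,1,1,1,1,1,1,1,2).

From H_k ≅ ker(∂_k) / im(∂_{k+1}) we obtain:

  H_2: rank ker ∂_2 − rank ∂_3 = (18 − 18) − 0 = 0, and there is no ∂_3, so H_2 ≅ 0.

H_2 = 0.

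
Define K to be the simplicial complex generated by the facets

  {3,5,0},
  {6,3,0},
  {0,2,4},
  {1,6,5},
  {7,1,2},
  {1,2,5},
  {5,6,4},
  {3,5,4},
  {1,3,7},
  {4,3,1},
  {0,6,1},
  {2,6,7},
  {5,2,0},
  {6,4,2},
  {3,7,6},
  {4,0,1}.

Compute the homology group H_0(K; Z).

Order the vertices as 0 < 1 < 2 < 3 < 4 < 5 < 6 < 7. Listing each simplex with vertices in this order, K has dimension 2 with simplices:

  0-simplices (8): [0], [1], [2], [3], [4], [5], [6], [7]
  1-simplices (24): (24 of them)
  2-simplices (16): [0,1,4], [0,1,6], [0,2,4], [0,2,5], [0,3,5], [0,3,6], [1,2,5], [1,2,7], [1,3,4], [1,3,7], [1,5,6], [2,4,6], [2,6,7], [3,4,5], [3,6,7], [4,5,6]

Hence C_0 ≅ Z^8, C_1 ≅ Z^24, C_2 ≅ Z^16.

The boundary map ∂_1: C_1 → C_0 maps an edge to its endpoints' difference, ∂[p,q] = q − p.
This gives a 8×24 integer matrix of rank 7; reducing to Smith normal form yields diagonal entries (1,1,1,1,1,1,1).

Boundary ∂_2: C_2 → C_1 maps a triangle to the signed sum of its edges. For instance
  ∂[0,2,5] = [2,5] − [0,5] + [0,2],
  ∂[0,3,5] = [3,5] − [0,5] + [0,3].
The 24×16 boundary matrix has rank 15 and Smith normal form diag(1,1,1,1,1,1,1,1,1,1,1,1,1,1,1).

Reading off H_k = ker ∂_k / im ∂_{k+1}:

  H_0: rank C_0 − rank ∂_1 = 8 − 7 = 1, and the invariant factors of ∂_1 are all 1, so H_0 ≅ Z.

(K is a triangulation of the torus T^2.)

H_0 = Z.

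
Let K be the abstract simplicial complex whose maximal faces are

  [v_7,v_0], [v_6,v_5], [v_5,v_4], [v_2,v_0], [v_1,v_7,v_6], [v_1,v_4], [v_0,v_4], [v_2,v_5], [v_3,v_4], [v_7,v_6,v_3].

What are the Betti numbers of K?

b_0 = 1, b_1 = 4, b_2 = 0.

Take the total order v_0 < v_1 < v_2 < v_3 < v_4 < v_5 < v_6 < v_7 on the vertex set. Then K (dimension 2) consists of the simplices:

  0-simplices (8): [v_0], [v_1], [v_2], [v_3], [v_4], [v_5], [v_6], [v_7]
  1-simplices (13): [v_0,v_2], [v_0,v_4], [v_0,v_7], [v_1,v_4], [v_1,v_6], [v_1,v_7], [v_2,v_5], [v_3,v_4], [v_3,v_6], [v_3,v_7], [v_4,v_5], [v_5,v_6], [v_6,v_7]
  2-simplices (2): [v_1,v_6,v_7], [v_3,v_6,v_7]

giving chain groups C_0 ≅ Z^8, C_1 ≅ Z^13, C_2 ≅ Z^2.

Boundary ∂_1: C_1 → C_0 sends each edge [p,q] (with p < q) to q − p. For instance
  ∂[v_0,v_7] = [v_7] − [v_0].
The resulting 8×13 matrix has rank 7, and its Smith normal form has invariant factors (1,1,1,1,1,1,1).

∂_2: C_2 → C_1 sends each 2-simplex [p,q,r] to [q,r] − [p,r] + [p,q]. For instance
  ∂[v_1,v_6,v_7] = [v_6,v_7] − [v_1,v_7] + [v_1,v_6],
  ∂[v_3,v_6,v_7] = [v_6,v_7] − [v_3,v_7] + [v_3,v_6].
The 13×2 boundary matrix has rank 2 and Smith normal form diag(1,1).

Reading off H_k = ker ∂_k / im ∂_{k+1}:

  H_0: rank C_0 − rank ∂_1 = 8 − 7 = 1, and the invariant factors of ∂_1 are all 1, so H_0 = Z.
  H_1: rank ker ∂_1 − rank ∂_2 = (13 − 7) − 2 = 4, and the invariant factors of ∂_2 are all 1, so H_1 = Z^4.
  H_2: rank ker ∂_2 − rank ∂_3 = (2 − 2) − 0 = 0, and there is no ∂_3, so H_2 = 0.

As a check, the Euler characteristic is 8 − 13 + 2 = -3, which agrees with 1 − 4 + 0 = -3.

Hence the Betti numbers are b_0 = 1, b_1 = 4, b_2 = 0.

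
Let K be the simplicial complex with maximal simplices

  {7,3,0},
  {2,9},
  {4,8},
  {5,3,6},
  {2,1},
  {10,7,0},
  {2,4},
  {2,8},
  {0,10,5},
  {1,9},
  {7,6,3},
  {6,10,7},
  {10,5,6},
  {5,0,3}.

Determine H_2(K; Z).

Order the vertices as 0 < 1 < 2 < 3 < 4 < 5 < 6 < 7 < 8 < 9 < 10. Listing each simplex with vertices in this order, K has dimension 2 with simplices:

  0-simplices (11): [0], [1], [2], [3], [4], [5], [6], [7], [8], [9], [10]
  1-simplices (18): [0,3], [0,5], [0,7], [0,10], [1,2], [1,9], [2,4], [2,8], [2,9], [3,5], [3,6], [3,7], [4,8], [5,6], [5,10], [6,7], [6,10], [7,10]
  2-simplices (8): [0,3,5], [0,3,7], [0,5,10], [0,7,10], [3,5,6], [3,6,7], [5,6,10], [6,7,10]

giving chain groups C_0 ≅ Z^11, C_1 ≅ Z^18, C_2 ≅ Z^8.

∂_1: C_1 → C_0 is given by ∂[p,q] = [q] − [p]. For instance
  ∂[3,7] = [7] − [3].
As a 11×18 matrix over Z this has rank 9, with invariant factors (1,1,1,1,1,1,1,1,1).

Boundary ∂_2: C_2 → C_1 maps a triangle to the signed sum of its edges. For instance
  ∂[0,5,10] = [5,10] − [0,10] + [0,5],
  ∂[0,7,10] = [7,10] − [0,10] + [0,7].
The 18×8 boundary matrix has rank 7 and Smith normal form diag(1,1,1,1,1,1,1).

Computing H_k = (kernel of ∂_k) / (image of ∂_{k+1}):

  H_2: rank ker ∂_2 − rank ∂_3 = (8 − 7) − 0 = 1, and there is no ∂_3, so H_2 = Z.

(K is a triangulation of the disjoint union of a wedge of 2 circles and the 2-sphere S^2.)

H_2 ≅ Z.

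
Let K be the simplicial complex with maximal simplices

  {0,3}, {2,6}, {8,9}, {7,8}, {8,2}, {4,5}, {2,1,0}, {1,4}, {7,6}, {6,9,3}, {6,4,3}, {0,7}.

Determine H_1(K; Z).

K has 10 vertices, 17 edges, 3 triangles.
rank ∂_1 = 9, rank ∂_2 = 3 ⇒ b_1 = 17 − 9 − 3 = 5; all invariant factors of ∂_2 are 1 so no torsion. So H_1 = Z^5.

H_1 = Z^5.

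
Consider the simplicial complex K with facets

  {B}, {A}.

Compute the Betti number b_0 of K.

Order the vertices as A < B. Listing each simplex with vertices in this order, K has dimension 0 with simplices:

  0-simplices (2): A, B

giving chain groups C_0 ≅ Z^2.

Now H_k = ker ∂_k / im ∂_{k+1}, so:

  H_0: rank C_0 − rank ∂_1 = 2 − 0 = 2, and there is no ∂_1, so H_0 ≅ Z^2.

Hence the Betti numbers are b_0 = 2.

b_0 = 2.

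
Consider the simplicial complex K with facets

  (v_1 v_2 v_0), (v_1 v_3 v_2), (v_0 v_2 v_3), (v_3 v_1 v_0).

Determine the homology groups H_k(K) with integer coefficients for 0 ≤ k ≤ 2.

Fix the vertex order v_0 < v_1 < v_2 < v_3 and write every simplex with vertices in increasing order. Then dim K = 2 and the simplices of K are:

  0-simplices (4): [v_0], [v_1], [v_2], [v_3]
  1-simplices (6): [v_0,v_1], [v_0,v_2], [v_0,v_3], [v_1,v_2], [v_1,v_3], [v_2,v_3]
  2-simplices (4): [v_0,v_1,v_2], [v_0,v_1,v_3], [v_0,v_2,v_3], [v_1,v_2,v_3]

so the chain groups are C_0 ≅ Z^4, C_1 ≅ Z^6, C_2 ≅ Z^4.

The boundary map ∂_1: C_1 → C_0 is given by ∂[p,q] = [q] − [p]. For instance
  ∂[v_1,v_3] = [v_3] − [v_1].
The resulting 4×6 matrix has rank 3, and its Smith normal form has invariant factors (1,1,1).

The boundary map ∂_2: C_2 → C_1 maps a triangle to the signed sum of its edges. For instance
  ∂[v_0,v_1,v_2] = [v_1,v_2] − [v_0,v_2] + [v_0,v_1],
  ∂[v_1,v_2,v_3] = [v_2,v_3] − [v_1,v_3] + [v_1,v_2].
The resulting 6×4 matrix has rank 3, and its Smith normal form has invariant factors (1,1,1).

From H_k ≅ ker(∂_k) / im(∂_{k+1}) we obtain:

  H_0: rank C_0 − rank ∂_1 = 4 − 3 = 1, and the invariant factors of ∂_1 are all 1, so H_0 = Z.
  H_1: rank ker ∂_1 − rank ∂_2 = (6 − 3) − 3 = 0, and the invariant factors of ∂_2 are all 1, so H_1 = 0.
  H_2: rank ker ∂_2 − rank ∂_3 = (4 − 3) − 0 = 1, and there is no ∂_3, so H_2 = Z.

As a check, the Euler characteristic is 4 − 6 + 4 = 2, which agrees with 1 − 0 + 1 = 2.

H_0 ≅ Z,  H_1 = 0,  H_2 ≅ Z.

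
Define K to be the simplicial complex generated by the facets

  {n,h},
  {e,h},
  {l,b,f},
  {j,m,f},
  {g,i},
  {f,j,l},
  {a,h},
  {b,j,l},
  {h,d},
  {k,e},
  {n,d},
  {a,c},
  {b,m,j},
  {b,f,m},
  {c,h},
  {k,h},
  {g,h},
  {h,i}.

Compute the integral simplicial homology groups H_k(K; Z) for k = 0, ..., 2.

Order the vertices as a < b < c < d < e < f < g < h < i < j < k < l < m < n. Listing each simplex with vertices in this order, K has dimension 2 with simplices:

  0-simplices (14): a, b, c, d, e, f, g, h, i, j, k, l, m, n
  1-simplices (21): ac, ah, bf, bj, bl, bm, ch, dh, dn, eh, ek, fj, fl, fm, gh, gi, hi, hk, hn, jl, jm
  2-simplices (6): bfl, bfm, bjl, bjm, fjl, fjm

so the chain groups are C_0 ≅ Z^14, C_1 ≅ Z^21, C_2 ≅ Z^6.

Boundary ∂_1: C_1 → C_0 maps an edge to its endpoints' difference, ∂[p,q] = q − p.
The 14×21 boundary matrix has rank 12 and Smith normal form diag(1,1,1,1,1,1,1,1,1,1,1,1).

The boundary map ∂_2: C_2 → C_1 sends each 2-simplex [p,q,r] to [q,r] − [p,r] + [p,q]. For instance
  ∂bfm = fm − bm + bf,
  ∂bjl = jl − bl + bj.
This gives a 21×6 integer matrix of rank 5; reducing to Smith normal form yields diagonal entries (1,1,1,1,1).

Now H_k = ker ∂_k / im ∂_{k+1}, so:

  H_0: rank C_0 − rank ∂_1 = 14 − 12 = 2, and the invariant factors of ∂_1 are all 1, so H_0 ≅ Z^2.
  H_1: rank ker ∂_1 − rank ∂_2 = (21 − 12) − 5 = 4, and the invariant factors of ∂_2 are all 1, so H_1 ≅ Z^4.
  H_2: rank ker ∂_2 − rank ∂_3 = (6 − 5) − 0 = 1, and there is no ∂_3, so H_2 ≅ Z.

As a check, the Euler characteristic is 14 − 21 + 6 = -1, which agrees with 2 − 4 + 1 = -1.

H_0 = Z^2,  H_1 = Z^4,  H_2 = Z.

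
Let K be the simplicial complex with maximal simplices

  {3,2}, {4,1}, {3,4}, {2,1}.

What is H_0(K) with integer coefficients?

H_0 = Z.

We work with the vertex ordering 1 < 2 < 3 < 4. The simplices of K, each written with vertices in increasing order, are:

  0-simplices (4): [1], [2], [3], [4]
  1-simplices (4): [1,2], [1,4], [2,3], [3,4]

giving chain groups C_0 ≅ Z^4, C_1 ≅ Z^4.

Boundary ∂_1: C_1 → C_0 is given by ∂[p,q] = [q] − [p].
This gives a 4×4 integer matrix of rank 3; reducing to Smith normal form yields diagonal entries (1,1,1).

Reading off H_k = ker ∂_k / im ∂_{k+1}:

  H_0: rank C_0 − rank ∂_1 = 4 − 3 = 1, and the invariant factors of ∂_1 are all 1, so H_0 ≅ Z.

(K is a triangulation of the circle S^1.)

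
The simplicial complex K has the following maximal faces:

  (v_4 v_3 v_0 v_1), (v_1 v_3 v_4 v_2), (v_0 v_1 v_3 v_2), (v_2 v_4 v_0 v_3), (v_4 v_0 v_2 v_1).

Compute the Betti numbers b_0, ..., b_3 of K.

b_0 = 1, b_1 = 0, b_2 = 0, b_3 = 1.

Take the total order v_0 < v_1 < v_2 < v_3 < v_4 on the vertex set. Then K (dimension 3) consists of the simplices:

  0-simplices (5): [v_0], [v_1], [v_2], [v_3], [v_4]
  1-simplices (10): [v_0,v_1], [v_0,v_2], [v_0,v_3], [v_0,v_4], [v_1,v_2], [v_1,v_3], [v_1,v_4], [v_2,v_3], [v_2,v_4], [v_3,v_4]
  2-simplices (10): [v_0,v_1,v_2], [v_0,v_1,v_3], [v_0,v_1,v_4], [v_0,v_2,v_3], [v_0,v_2,v_4], [v_0,v_3,v_4], [v_1,v_2,v_3], [v_1,v_2,v_4], [v_1,v_3,v_4], [v_2,v_3,v_4]
  3-simplices (5): [v_0,v_1,v_2,v_3], [v_0,v_1,v_2,v_4], [v_0,v_1,v_3,v_4], [v_0,v_2,v_3,v_4], [v_1,v_2,v_3,v_4]

Hence C_0 ≅ Z^5, C_1 ≅ Z^10, C_2 ≅ Z^10, C_3 ≅ Z^5.

The boundary map ∂_1: C_1 → C_0 sends each edge [p,q] (with p < q) to q − p.
The resulting 5×10 matrix has rank 4, and its Smith normal form has invariant factors (1,1,1,1).

The boundary map ∂_2: C_2 → C_1 maps a triangle to the signed sum of its edges. For instance
  ∂[v_1,v_2,v_3] = [v_2,v_3] − [v_1,v_3] + [v_1,v_2],
  ∂[v_0,v_2,v_3] = [v_2,v_3] − [v_0,v_3] + [v_0,v_2].
The resulting 10×10 matrix has rank 6, and its Smith normal form has invariant factors (1,1,1,1,1,1).

∂_3: C_3 → C_2 sends each 3-simplex σ to the alternating sum Σ_i (−1)^i (σ with its i-th vertex removed). For instance
  ∂[v_0,v_2,v_3,v_4] = [v_2,v_3,v_4] − [v_0,v_3,v_4] + [v_0,v_2,v_4] − [v_0,v_2,v_3],
  ∂[v_0,v_1,v_2,v_4] = [v_1,v_2,v_4] − [v_0,v_2,v_4] + [v_0,v_1,v_4] − [v_0,v_1,v_2].
The resulting 10×5 matrix has rank 4, and its Smith normal form has invariant factors (1,1,1,1).

From H_k ≅ ker(∂_k) / im(∂_{k+1}) we obtain:

  H_0: rank C_0 − rank ∂_1 = 5 − 4 = 1, and the invariant factors of ∂_1 are all 1, so H_0 = Z.
  H_1: rank ker ∂_1 − rank ∂_2 = (10 − 4) − 6 = 0, and the invariant factors of ∂_2 are all 1, so H_1 = 0.
  H_2: rank ker ∂_2 − rank ∂_3 = (10 − 6) − 4 = 0, and the invariant factors of ∂_3 are all 1, so H_2 = 0.
  H_3: rank ker ∂_3 − rank ∂_4 = (5 − 4) − 0 = 1, and there is no ∂_4, so H_3 = Z.

Hence the Betti numbers are b_0 = 1, b_1 = 0, b_2 = 0, b_3 = 1.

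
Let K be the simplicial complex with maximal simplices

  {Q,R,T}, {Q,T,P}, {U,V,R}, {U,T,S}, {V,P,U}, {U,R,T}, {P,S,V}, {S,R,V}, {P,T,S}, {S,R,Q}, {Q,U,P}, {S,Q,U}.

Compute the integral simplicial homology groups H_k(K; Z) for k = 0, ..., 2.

H_0 = Z,  H_1 = Z/2Z,  H_2 = 0.

We work with the vertex ordering P < Q < R < S < T < U < V. The simplices of K, each written with vertices in increasing order, are:

  0-simplices (7): P, Q, R, S, T, U, V
  1-simplices (18): PQ, PS, PT, PU, PV, QR, QS, QT, QU, RS, RT, RU, RV, ST, SU, SV, TU, UV
  2-simplices (12): PQT, PQU, PST, PSV, PUV, QRS, QRT, QSU, RSV, RTU, RUV, STU

Hence C_0 ≅ Z^7, C_1 ≅ Z^18, C_2 ≅ Z^12.

The boundary map ∂_1: C_1 → C_0 sends each edge [p,q] (with p < q) to q − p. For instance
  ∂UV = V − U.
As a 7×18 matrix over Z this has rank 6, with invariant factors (1,1,1,1,1,1).

The boundary map ∂_2: C_2 → C_1 maps a triangle to the signed sum of its edges. For instance
  ∂RTU = TU − RU + RT,
  ∂RUV = UV − RV + RU.
The 18×12 boundary matrix has rank 12 and Smith normal form diag(1,1,1,1,1,1,1,1,1,1,1,2).

Now H_k = ker ∂_k / im ∂_{k+1}, so:

  H_0: rank C_0 − rank ∂_1 = 7 − 6 = 1, and the invariant factors of ∂_1 are all 1, so H_0 ≅ Z.
  H_1: rank ker ∂_1 − rank ∂_2 = (18 − 6) − 12 = 0, and ∂_2 has invariant factor 2 > 1, so H_1 ≅ Z/2Z.
  H_2: rank ker ∂_2 − rank ∂_3 = (12 − 12) − 0 = 0, and there is no ∂_3, so H_2 ≅ 0.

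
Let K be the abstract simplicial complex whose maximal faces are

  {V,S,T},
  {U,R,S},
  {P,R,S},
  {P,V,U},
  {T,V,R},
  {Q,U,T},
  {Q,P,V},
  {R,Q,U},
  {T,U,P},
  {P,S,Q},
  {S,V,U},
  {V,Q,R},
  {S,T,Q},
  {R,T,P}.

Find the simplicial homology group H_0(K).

Order the vertices as P < Q < R < S < T < U < V. Listing each simplex with vertices in this order, K has dimension 2 with simplices:

  0-simplices (7): P, Q, R, S, T, U, V
  1-simplices (21): PQ, PR, PS, PT, PU, PV, QR, QS, QT, QU, QV, RS, RT, RU, RV, ST, SU, SV, TU, TV, UV
  2-simplices (14): PQS, PQV, PRS, PRT, PTU, PUV, QRU, QRV, QST, QTU, RSU, RTV, STV, SUV

giving chain groups C_0 ≅ Z^7, C_1 ≅ Z^21, C_2 ≅ Z^14.

∂_1: C_1 → C_0 is given by ∂[p,q] = [q] − [p]. For instance
  ∂PR = R − P.
This gives a 7×21 integer matrix of rank 6; reducing to Smith normal form yields diagonal entries (1,1,1,1,1,1).

The boundary map ∂_2: C_2 → C_1 maps a triangle to the signed sum of its edges. For instance
  ∂PTU = TU − PU + PT,
  ∂RSU = SU − RU + RS.
The resulting 21×14 matrix has rank 13, and its Smith normal form has invariant factors (1,1,1,1,1,1,1,1,1,1,1,1,1).

Computing H_k = (kernel of ∂_k) / (image of ∂_{k+1}):

  H_0: rank C_0 − rank ∂_1 = 7 − 6 = 1, and the invariant factors of ∂_1 are all 1, so H_0 ≅ Z.

(K is a triangulation of the torus T^2.)

H_0 = Z.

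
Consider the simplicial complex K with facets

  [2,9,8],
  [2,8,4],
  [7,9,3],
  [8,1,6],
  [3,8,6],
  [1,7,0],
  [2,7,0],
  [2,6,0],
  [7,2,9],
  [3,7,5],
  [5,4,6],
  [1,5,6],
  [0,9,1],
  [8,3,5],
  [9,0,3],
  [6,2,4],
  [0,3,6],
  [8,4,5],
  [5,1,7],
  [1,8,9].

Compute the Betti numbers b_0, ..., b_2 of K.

Order the vertices as 0 < 1 < 2 < 3 < 4 < 5 < 6 < 7 < 8 < 9. Listing each simplex with vertices in this order, K has dimension 2 with simplices:

  0-simplices (10): [0], [1], [2], [3], [4], [5], [6], [7], [8], [9]
  1-simplices (30): (30 of them)
  2-simplices (20): (20 of them)

so the chain groups are C_0 ≅ Z^10, C_1 ≅ Z^30, C_2 ≅ Z^20.

∂_1: C_1 → C_0 sends each edge [p,q] (with p < q) to q − p. For instance
  ∂[1,6] = [6] − [1].
The 10×30 boundary matrix has rank 9 and Smith normal form diag(1,1,1,1,1,1,1,1,1).

∂_2: C_2 → C_1 acts by ∂[p,q,r] = [q,r] − [p,r] + [p,q]. For instance
  ∂[4,5,6] = [5,6] − [4,6] + [4,5],
  ∂[1,6,8] = [6,8] − [1,8] + [1,6].
The 30×20 boundary matrix has rank 20 and Smith normal form diag(1,1,1,1,1,1,1,1,1,1,1,1,1,1,1,1,1,1,1,2).

From H_k ≅ ker(∂_k) / im(∂_{k+1}) we obtain:

  H_0: rank C_0 − rank ∂_1 = 10 − 9 = 1, and the invariant factors of ∂_1 are all 1, so H_0 = Z.
  H_1: rank ker ∂_1 − rank ∂_2 = (30 − 9) − 20 = 1, and ∂_2 has invariant factor 2 > 1, so H_1 = Z ⊕ Z/2Z.
  H_2: rank ker ∂_2 − rank ∂_3 = (20 − 20) − 0 = 0, and there is no ∂_3, so H_2 = 0.

Hence the Betti numbers are b_0 = 1, b_1 = 1, b_2 = 0.

b_0 = 1, b_1 = 1, b_2 = 0.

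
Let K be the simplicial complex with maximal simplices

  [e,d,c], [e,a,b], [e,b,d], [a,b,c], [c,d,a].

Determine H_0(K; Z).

We work with the vertex ordering a < b < c < d < e. The simplices of K, each written with vertices in increasing order, are:

  0-simplices (5): a, b, c, d, e
  1-simplices (10): ab, ac, ad, ae, bc, bd, be, cd, ce, de
  2-simplices (5): abc, abe, acd, bde, cde

Hence C_0 ≅ Z^5, C_1 ≅ Z^10, C_2 ≅ Z^5.

∂_1: C_1 → C_0 is given by ∂[p,q] = [q] − [p]. For instance
  ∂ce = e − c.
This gives a 5×10 integer matrix of rank 4; reducing to Smith normal form yields diagonal entries (1,1,1,1).

Boundary ∂_2: C_2 → C_1 maps a triangle to the signed sum of its edges. For instance
  ∂bde = de − be + bd,
  ∂cde = de − ce + cd.
This gives a 10×5 integer matrix of rank 5; reducing to Smith normal form yields diagonal entries (1,1,1,1,1).

Computing H_k = (kernel of ∂_k) / (image of ∂_{k+1}):

  H_0: rank C_0 − rank ∂_1 = 5 − 4 = 1, and the invariant factors of ∂_1 are all 1, so H_0 ≅ Z.

H_0 = Z.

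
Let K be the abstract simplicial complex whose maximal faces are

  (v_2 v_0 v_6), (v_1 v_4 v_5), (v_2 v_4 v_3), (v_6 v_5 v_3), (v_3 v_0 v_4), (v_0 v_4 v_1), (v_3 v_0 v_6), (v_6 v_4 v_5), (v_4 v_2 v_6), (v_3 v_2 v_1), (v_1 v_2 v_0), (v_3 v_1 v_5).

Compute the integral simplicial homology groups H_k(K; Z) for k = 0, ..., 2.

Take the total order v_0 < v_1 < v_2 < v_3 < v_4 < v_5 < v_6 on the vertex set. Then K (dimension 2) consists of the simplices:

  0-simplices (7): [v_0], [v_1], [v_2], [v_3], [v_4], [v_5], [v_6]
  1-simplices (18): (18 of them)
  2-simplices (12): (12 of them)

giving chain groups C_0 ≅ Z^7, C_1 ≅ Z^18, C_2 ≅ Z^12.

∂_1: C_1 → C_0 sends each edge [p,q] (with p < q) to q − p.
The 7×18 boundary matrix has rank 6 and Smith normal form diag(1,1,1,1,1,1).

Boundary ∂_2: C_2 → C_1 sends each 2-simplex [p,q,r] to [q,r] − [p,r] + [p,q]. For instance
  ∂[v_4,v_5,v_6] = [v_5,v_6] − [v_4,v_6] + [v_4,v_5],
  ∂[v_0,v_1,v_2] = [v_1,v_2] − [v_0,v_2] + [v_0,v_1].
The 18×12 boundary matrix has rank 12 and Smith normal form diag(1,1,1,1,1,1,1,1,1,1,1,2).

Now H_k = ker ∂_k / im ∂_{k+1}, so:

  H_0: rank C_0 − rank ∂_1 = 7 − 6 = 1, and the invariant factors of ∂_1 are all 1, so H_0 = Z.
  H_1: rank ker ∂_1 − rank ∂_2 = (18 − 6) − 12 = 0, and ∂_2 has invariant factor 2 > 1, so H_1 = Z/2Z.
  H_2: rank ker ∂_2 − rank ∂_3 = (12 − 12) − 0 = 0, and there is no ∂_3, so H_2 = 0.

(K is a triangulation of the real projective plane RP^2.)

H_0 = Z,  H_1 = Z/2Z,  H_2 = 0.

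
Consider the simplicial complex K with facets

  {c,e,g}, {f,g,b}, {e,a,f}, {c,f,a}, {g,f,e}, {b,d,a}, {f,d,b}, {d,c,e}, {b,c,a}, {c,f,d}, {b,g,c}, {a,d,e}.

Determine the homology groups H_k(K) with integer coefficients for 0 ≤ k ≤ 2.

Fix the vertex order a < b < c < d < e < f < g and write every simplex with vertices in increasing order. Then dim K = 2 and the simplices of K are:

  0-simplices (7): a, b, c, d, e, f, g
  1-simplices (18): ab, ac, ad, ae, af, bc, bd, bf, bg, cd, ce, cf, cg, de, df, ef, eg, fg
  2-simplices (12): abc, abd, acf, ade, aef, bcg, bdf, bfg, cde, cdf, ceg, efg

so the chain groups are C_0 ≅ Z^7, C_1 ≅ Z^18, C_2 ≅ Z^12.

∂_1: C_1 → C_0 is given by ∂[p,q] = [q] − [p]. For instance
  ∂ce = e − c.
The 7×18 boundary matrix has rank 6 and Smith normal form diag(1,1,1,1,1,1).

∂_2: C_2 → C_1 maps a triangle to the signed sum of its edges. For instance
  ∂abc = bc − ac + ab,
  ∂ceg = eg − cg + ce.
As a 18×12 matrix over Z this has rank 12, with invariant factors (1,1,1,1,1,1,1,1,1,1,1,2).

Computing H_k = (kernel of ∂_k) / (image of ∂_{k+1}):

  H_0: rank C_0 − rank ∂_1 = 7 − 6 = 1, and the invariant factors of ∂_1 are all 1, so H_0 = Z.
  H_1: rank ker ∂_1 − rank ∂_2 = (18 − 6) − 12 = 0, and ∂_2 has invariant factor 2 > 1, so H_1 = Z/2.
  H_2: rank ker ∂_2 − rank ∂_3 = (12 − 12) − 0 = 0, and there is no ∂_3, so H_2 = 0.

(K is a triangulation of the real projective plane RP^2.)

H_0 ≅ Z,  H_1 ≅ Z/2,  H_2 = 0.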